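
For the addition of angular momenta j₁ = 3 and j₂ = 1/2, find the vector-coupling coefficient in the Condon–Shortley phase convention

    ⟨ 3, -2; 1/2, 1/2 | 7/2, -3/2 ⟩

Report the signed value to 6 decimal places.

triangle: 0!×6!×1!/8! = 720/40320
(j±m)!: 1!×5!×1!×0!×2!×5! = 28800
prefactor² = (2J+1)×Δ×N² = 28800/7
  k=0: +1/(0!×0!×5!×1!×1!×0!) = 1/120
Σ = 1/120  ⇒  CG² = 28800/7×1/120² = 2/7
CG = +√(2/7) = +0.534522

+0.534522  (= +√(2/7))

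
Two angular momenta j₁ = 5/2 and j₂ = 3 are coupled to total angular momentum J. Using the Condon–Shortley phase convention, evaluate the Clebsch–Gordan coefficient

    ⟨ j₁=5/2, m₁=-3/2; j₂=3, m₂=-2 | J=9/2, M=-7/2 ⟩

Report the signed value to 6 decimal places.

+0.100504  (= +√(1/99))

triangle: 1!·4!·5!/11! = 2880/39916800
(j±m)!: 1!·4!·1!·5!·1!·8! = 116121600
prefactor² = (2J+1)·Δ·N² = 921600/11
  k=0: +1/(0!·1!·4!·1!·0!·4!) = 1/576
  k=1: −1/(1!·0!·3!·0!·1!·5!) = -1/720
Σ = 1/2880  ⇒  CG² = 921600/11·1/2880² = 1/99
CG = +√(1/99) = +0.100504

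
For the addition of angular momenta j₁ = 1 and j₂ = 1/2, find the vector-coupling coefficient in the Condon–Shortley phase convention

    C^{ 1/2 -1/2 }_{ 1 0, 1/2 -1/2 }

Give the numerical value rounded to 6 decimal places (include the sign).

√[2·1!1!0!/3! · 1!1!0!1!0!1!] = √(1/3)
  +(−1)^0/∏(0,1,1,0,0,0)! = 1  (running 1)
⟨..|..⟩ = √(1/3)·(1) = +0.577350

+0.577350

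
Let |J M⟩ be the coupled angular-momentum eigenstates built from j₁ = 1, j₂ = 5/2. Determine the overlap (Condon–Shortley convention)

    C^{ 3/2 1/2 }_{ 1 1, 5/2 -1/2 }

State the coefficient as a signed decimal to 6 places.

triangle: 2!×0!×3!/6! = 12/720
(j±m)!: 2!×0!×2!×3!×2!×1! = 48
prefactor² = (2J+1)×Δ×N² = 16/5
  k=0: +1/(0!×2!×0!×2!×0!×1!) = 1/4
Σ = 1/4  ⇒  CG² = 16/5×1/4² = 1/5
CG = +√(1/5) = +0.447214

+0.447214  (= +√(1/5))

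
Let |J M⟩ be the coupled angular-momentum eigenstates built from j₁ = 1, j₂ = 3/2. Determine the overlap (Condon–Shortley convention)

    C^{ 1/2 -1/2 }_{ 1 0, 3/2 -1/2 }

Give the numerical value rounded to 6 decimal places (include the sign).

−√(1/3) = -0.577350

triangle: 2!×0!×1!/4! = 2/24
(j±m)!: 1!×1!×1!×2!×0!×1! = 2
prefactor² = (2J+1)×Δ×N² = 1/3
  k=1: −1/(1!×1!×0!×0!×0!×1!) = -1
Σ = -1  ⇒  CG² = 1/3×(-1)² = 1/3
CG = −√(1/3) = -0.577350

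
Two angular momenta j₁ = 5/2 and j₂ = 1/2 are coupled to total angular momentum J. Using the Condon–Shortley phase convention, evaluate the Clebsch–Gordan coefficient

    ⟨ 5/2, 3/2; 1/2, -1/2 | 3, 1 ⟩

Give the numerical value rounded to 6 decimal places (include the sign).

+0.577350  (= +√(1/3))

j₁+j₂−J=0  J+j₁−j₂=5  J−j₁+j₂=1  j₁+j₂+J+1=7
(j₁±m₁, j₂±m₂, J±M) = (4,1,0,1,4,2)
P² = 192
sum k=0..0:
  [0] +1/24 = 1/24
S = 1/24
C² = P²·S² = 1/3 ; C = +0.577350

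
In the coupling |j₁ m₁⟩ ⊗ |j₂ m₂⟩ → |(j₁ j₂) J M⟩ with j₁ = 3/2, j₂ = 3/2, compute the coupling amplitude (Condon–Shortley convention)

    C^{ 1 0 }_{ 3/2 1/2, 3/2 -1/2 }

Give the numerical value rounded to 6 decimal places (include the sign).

−√(1/20) = -0.223607

triangle: 2!*1!*1!/5! = 2/120
(j±m)!: 2!*1!*1!*2!*1!*1! = 4
prefactor² = (2J+1)*Δ*N² = 1/5
  k=0: +1/(0!*2!*1!*1!*0!*0!) = 1/2
  k=1: −1/(1!*1!*0!*0!*1!*1!) = -1
Σ = -1/2  ⇒  CG² = 1/5*(-1/2)² = 1/20
CG = −√(1/20) = -0.223607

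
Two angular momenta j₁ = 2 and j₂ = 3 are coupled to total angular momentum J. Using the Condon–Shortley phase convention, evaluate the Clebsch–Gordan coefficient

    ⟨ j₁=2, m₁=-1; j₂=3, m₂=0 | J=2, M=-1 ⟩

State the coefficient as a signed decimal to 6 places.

√[5·3!1!3!/8! · 1!3!3!3!1!3!] = √(81/14)
  +(−1)^2/∏(2,1,1,1,0,2)! = 1/4  (running 1/4)
  +(−1)^3/∏(3,0,0,0,1,3)! = -1/36  (running 2/9)
⟨..|..⟩ = √(81/14)·(2/9) = +0.534522

+0.534522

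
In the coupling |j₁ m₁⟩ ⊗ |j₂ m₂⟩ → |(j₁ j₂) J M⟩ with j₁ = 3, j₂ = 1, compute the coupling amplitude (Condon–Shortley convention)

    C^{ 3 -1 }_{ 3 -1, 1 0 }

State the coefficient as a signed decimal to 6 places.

j₁+j₂−J=1  J+j₁−j₂=5  J−j₁+j₂=1  j₁+j₂+J+1=8
(j₁±m₁, j₂±m₂, J±M) = (2,4,1,1,2,4)
P² = 48
sum k=0..1:
  [0] +1/24 = 1/24
  [1] −1/12 = -1/12
S = -1/24
C² = P²·S² = 1/12 ; C = -0.288675

−√(1/12) = -0.288675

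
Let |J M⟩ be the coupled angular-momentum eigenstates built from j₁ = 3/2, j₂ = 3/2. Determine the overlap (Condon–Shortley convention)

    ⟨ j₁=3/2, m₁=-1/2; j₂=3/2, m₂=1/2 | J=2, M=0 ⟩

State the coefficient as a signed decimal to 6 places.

-0.500000  (= −√(1/4))

j₁+j₂−J=1  J+j₁−j₂=2  J−j₁+j₂=2  j₁+j₂+J+1=6
(j₁±m₁, j₂±m₂, J±M) = (1,2,2,1,2,2)
P² = 4/9
sum k=0..1:
  [0] +1/4 = 1/4
  [1] −1/1 = -1
S = -3/4
C² = P²·S² = 1/4 ; C = -0.500000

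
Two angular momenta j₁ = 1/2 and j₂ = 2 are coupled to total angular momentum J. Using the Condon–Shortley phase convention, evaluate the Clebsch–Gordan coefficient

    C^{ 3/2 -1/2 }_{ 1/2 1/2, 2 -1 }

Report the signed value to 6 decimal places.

j₁+j₂−J=1  J+j₁−j₂=0  J−j₁+j₂=3  j₁+j₂+J+1=5
(j₁±m₁, j₂±m₂, J±M) = (1,0,1,3,1,2)
P² = 12/5
sum k=0..0:
  [0] +1/2 = 1/2
S = 1/2
C² = P²·S² = 3/5 ; C = +0.774597

+√(3/5) ≈ +0.774597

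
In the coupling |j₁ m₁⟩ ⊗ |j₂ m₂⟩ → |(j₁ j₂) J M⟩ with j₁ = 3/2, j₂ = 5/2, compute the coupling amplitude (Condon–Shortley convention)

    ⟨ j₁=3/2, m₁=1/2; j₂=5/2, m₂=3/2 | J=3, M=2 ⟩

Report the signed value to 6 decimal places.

j₁+j₂−J=1  J+j₁−j₂=2  J−j₁+j₂=4  j₁+j₂+J+1=8
(j₁±m₁, j₂±m₂, J±M) = (2,1,4,1,5,1)
P² = 48
sum k=0..1:
  [0] +1/24 = 1/24
  [1] −1/12 = -1/12
S = -1/24
C² = P²·S² = 1/12 ; C = -0.288675

−√(1/12) ≈ -0.288675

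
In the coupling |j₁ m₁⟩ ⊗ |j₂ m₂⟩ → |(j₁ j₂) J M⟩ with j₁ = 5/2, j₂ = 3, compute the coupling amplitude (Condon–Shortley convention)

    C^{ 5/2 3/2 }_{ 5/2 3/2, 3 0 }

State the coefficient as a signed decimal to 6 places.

√[6·3!2!3!/9! · 4!1!3!3!4!1!] = √(864/35)
  +(−1)^0/∏(0,3,1,3,1,0)! = 1/36  (running 1/36)
  +(−1)^1/∏(1,2,0,2,2,1)! = -1/8  (running -7/72)
⟨..|..⟩ = √(864/35)·(-7/72) = -0.483046

−√(7/30) ≈ -0.483046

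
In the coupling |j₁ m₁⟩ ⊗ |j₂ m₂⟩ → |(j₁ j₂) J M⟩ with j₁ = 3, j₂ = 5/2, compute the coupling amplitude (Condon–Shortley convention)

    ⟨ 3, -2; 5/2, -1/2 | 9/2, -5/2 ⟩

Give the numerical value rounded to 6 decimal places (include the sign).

-0.497468

j₁+j₂−J=1  J+j₁−j₂=5  J−j₁+j₂=4  j₁+j₂+J+1=11
(j₁±m₁, j₂±m₂, J±M) = (1,5,2,3,2,7)
P² = 115200/11
sum k=0..1:
  [0] +1/480 = 1/480
  [1] −1/144 = -1/144
S = -7/1440
C² = P²·S² = 49/198 ; C = -0.497468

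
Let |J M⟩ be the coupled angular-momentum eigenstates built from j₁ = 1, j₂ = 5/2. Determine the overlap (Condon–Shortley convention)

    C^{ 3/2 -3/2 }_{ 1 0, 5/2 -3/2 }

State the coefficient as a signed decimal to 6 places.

−√(4/15) ≈ -0.516398

√[4·2!0!3!/6! · 1!1!1!4!0!3!] = √(48/5)
  +(−1)^1/∏(1,1,0,0,0,3)! = -1/6  (running -1/6)
⟨..|..⟩ = √(48/5)·(-1/6) = -0.516398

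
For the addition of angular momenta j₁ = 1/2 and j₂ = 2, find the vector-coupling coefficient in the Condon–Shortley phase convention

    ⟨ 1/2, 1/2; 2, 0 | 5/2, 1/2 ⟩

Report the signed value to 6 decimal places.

triangle: 0!·1!·4!/6! = 24/720
(j±m)!: 1!·0!·2!·2!·3!·2! = 48
prefactor² = (2J+1)·Δ·N² = 48/5
  k=0: +1/(0!·0!·0!·2!·1!·2!) = 1/4
Σ = 1/4  ⇒  CG² = 48/5·1/4² = 3/5
CG = +√(3/5) = +0.774597

+√(3/5) = +0.774597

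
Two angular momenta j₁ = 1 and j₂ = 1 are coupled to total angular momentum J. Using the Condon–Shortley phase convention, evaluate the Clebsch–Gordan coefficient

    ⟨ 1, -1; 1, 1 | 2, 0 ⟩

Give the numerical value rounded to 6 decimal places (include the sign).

+√(1/6) = +0.408248

√[5·0!2!2!/5! · 0!2!2!0!2!2!] = √(8/3)
  +(−1)^0/∏(0,0,2,2,0,0)! = 1/4  (running 1/4)
⟨..|..⟩ = √(8/3)·(1/4) = +0.408248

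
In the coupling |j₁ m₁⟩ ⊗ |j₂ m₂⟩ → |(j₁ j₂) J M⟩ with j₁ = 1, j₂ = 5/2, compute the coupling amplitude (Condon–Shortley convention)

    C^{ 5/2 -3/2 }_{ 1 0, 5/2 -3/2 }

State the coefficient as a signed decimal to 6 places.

+0.507093  (= +√(9/35))

j₁+j₂−J=1  J+j₁−j₂=1  J−j₁+j₂=4  j₁+j₂+J+1=7
(j₁±m₁, j₂±m₂, J±M) = (1,1,1,4,1,4)
P² = 576/35
sum k=0..1:
  [0] +1/6 = 1/6
  [1] −1/24 = -1/24
S = 1/8
C² = P²·S² = 9/35 ; C = +0.507093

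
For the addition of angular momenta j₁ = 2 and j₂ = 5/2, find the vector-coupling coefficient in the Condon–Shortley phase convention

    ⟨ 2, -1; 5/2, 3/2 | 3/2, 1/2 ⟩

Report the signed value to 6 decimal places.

+0.138013

j₁+j₂−J=3  J+j₁−j₂=1  J−j₁+j₂=2  j₁+j₂+J+1=7
(j₁±m₁, j₂±m₂, J±M) = (1,3,4,1,2,1)
P² = 96/35
sum k=2..3:
  [2] +1/4 = 1/4
  [3] −1/6 = -1/6
S = 1/12
C² = P²·S² = 2/105 ; C = +0.138013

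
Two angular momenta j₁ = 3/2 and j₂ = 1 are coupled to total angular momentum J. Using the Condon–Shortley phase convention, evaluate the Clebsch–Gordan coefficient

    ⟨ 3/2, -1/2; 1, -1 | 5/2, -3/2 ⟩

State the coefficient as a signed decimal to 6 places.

+√(3/5) ≈ +0.774597

j₁+j₂−J=0  J+j₁−j₂=3  J−j₁+j₂=2  j₁+j₂+J+1=6
(j₁±m₁, j₂±m₂, J±M) = (1,2,0,2,1,4)
P² = 48/5
sum k=0..0:
  [0] +1/4 = 1/4
S = 1/4
C² = P²·S² = 3/5 ; C = +0.774597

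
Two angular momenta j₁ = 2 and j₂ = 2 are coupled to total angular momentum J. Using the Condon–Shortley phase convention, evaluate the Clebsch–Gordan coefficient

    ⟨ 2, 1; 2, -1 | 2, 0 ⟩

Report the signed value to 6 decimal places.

+0.267261

√[5·2!2!2!/7! · 3!1!1!3!2!2!] = √(8/7)
  +(−1)^0/∏(0,2,1,1,1,1)! = 1/2  (running 1/2)
  +(−1)^1/∏(1,1,0,0,2,2)! = -1/4  (running 1/4)
⟨..|..⟩ = √(8/7)·(1/4) = +0.267261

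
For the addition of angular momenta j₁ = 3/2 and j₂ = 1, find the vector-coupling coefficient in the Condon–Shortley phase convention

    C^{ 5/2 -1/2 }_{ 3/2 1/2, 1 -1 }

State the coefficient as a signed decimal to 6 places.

√[6·0!3!2!/6! · 2!1!0!2!2!3!] = √(24/5)
  +(−1)^0/∏(0,0,1,0,2,2)! = 1/4  (running 1/4)
⟨..|..⟩ = √(24/5)·(1/4) = +0.547723

+0.547723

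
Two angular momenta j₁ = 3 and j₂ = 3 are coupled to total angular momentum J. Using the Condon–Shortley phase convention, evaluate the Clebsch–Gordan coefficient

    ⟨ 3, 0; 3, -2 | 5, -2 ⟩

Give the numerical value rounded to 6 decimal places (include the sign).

triangle: 1!*5!*5!/12! = 14400/479001600
(j±m)!: 3!*3!*1!*5!*3!*7! = 130636800
prefactor² = (2J+1)*Δ*N² = 43200
  k=0: +1/(0!*1!*3!*1!*2!*4!) = 1/288
  k=1: −1/(1!*0!*2!*0!*3!*5!) = -1/1440
Σ = 1/360  ⇒  CG² = 43200*1/360² = 1/3
CG = +√(1/3) = +0.577350

+0.577350  (= +√(1/3))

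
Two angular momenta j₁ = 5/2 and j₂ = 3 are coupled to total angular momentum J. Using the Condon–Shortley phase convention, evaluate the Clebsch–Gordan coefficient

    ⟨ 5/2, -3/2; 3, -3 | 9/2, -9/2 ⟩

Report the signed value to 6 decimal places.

+0.738549

j₁+j₂−J=1  J+j₁−j₂=4  J−j₁+j₂=5  j₁+j₂+J+1=11
(j₁±m₁, j₂±m₂, J±M) = (1,4,0,6,0,9)
P² = 49766400/11
sum k=0..0:
  [0] +1/2880 = 1/2880
S = 1/2880
C² = P²·S² = 6/11 ; C = +0.738549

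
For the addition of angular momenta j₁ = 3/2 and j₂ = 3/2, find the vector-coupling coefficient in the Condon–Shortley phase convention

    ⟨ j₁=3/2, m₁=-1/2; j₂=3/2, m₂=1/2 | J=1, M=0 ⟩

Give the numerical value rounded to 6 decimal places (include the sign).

-0.223607

triangle: 2!×1!×1!/5! = 2/120
(j±m)!: 1!×2!×2!×1!×1!×1! = 4
prefactor² = (2J+1)×Δ×N² = 1/5
  k=1: −1/(1!×1!×1!×1!×0!×0!) = -1
  k=2: +1/(2!×0!×0!×0!×1!×1!) = 1/2
Σ = -1/2  ⇒  CG² = 1/5×(-1/2)² = 1/20
CG = −√(1/20) = -0.223607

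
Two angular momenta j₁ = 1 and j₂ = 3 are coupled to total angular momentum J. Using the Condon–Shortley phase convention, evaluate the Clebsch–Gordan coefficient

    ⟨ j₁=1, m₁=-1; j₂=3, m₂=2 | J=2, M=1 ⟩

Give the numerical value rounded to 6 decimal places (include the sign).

+√(10/21) = +0.690066

√[5·2!0!4!/7! · 0!2!5!1!3!1!] = √(480/7)
  +(−1)^2/∏(2,0,0,3,0,1)! = 1/12  (running 1/12)
⟨..|..⟩ = √(480/7)·(1/12) = +0.690066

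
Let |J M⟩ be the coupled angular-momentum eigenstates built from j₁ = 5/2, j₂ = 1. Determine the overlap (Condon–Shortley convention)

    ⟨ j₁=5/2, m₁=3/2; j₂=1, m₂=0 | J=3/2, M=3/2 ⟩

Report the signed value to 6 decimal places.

√[4·2!3!0!/6! · 4!1!1!1!3!0!] = √(48/5)
  +(−1)^1/∏(1,1,0,0,3,0)! = -1/6  (running -1/6)
⟨..|..⟩ = √(48/5)·(-1/6) = -0.516398

−√(4/15) ≈ -0.516398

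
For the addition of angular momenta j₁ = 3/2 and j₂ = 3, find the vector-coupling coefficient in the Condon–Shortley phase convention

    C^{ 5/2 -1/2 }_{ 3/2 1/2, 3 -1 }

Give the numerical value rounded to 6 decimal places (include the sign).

-0.119523  (= −√(1/70))

j₁+j₂−J=2  J+j₁−j₂=1  J−j₁+j₂=4  j₁+j₂+J+1=8
(j₁±m₁, j₂±m₂, J±M) = (2,1,2,4,2,3)
P² = 288/35
sum k=0..1:
  [0] +1/8 = 1/8
  [1] −1/6 = -1/6
S = -1/24
C² = P²·S² = 1/70 ; C = -0.119523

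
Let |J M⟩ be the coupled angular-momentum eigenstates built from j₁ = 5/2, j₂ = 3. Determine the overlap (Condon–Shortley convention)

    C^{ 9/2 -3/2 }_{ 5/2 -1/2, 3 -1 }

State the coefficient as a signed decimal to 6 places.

triangle: 1!×4!×5!/11! = 2880/39916800
(j±m)!: 2!×3!×2!×4!×3!×6! = 2488320
prefactor² = (2J+1)×Δ×N² = 138240/77
  k=0: +1/(0!×1!×3!×2!×1!×3!) = 1/72
  k=1: −1/(1!×0!×2!×1!×2!×4!) = -1/96
Σ = 1/288  ⇒  CG² = 138240/77×1/288² = 5/231
CG = +√(5/231) = +0.147122

+√(5/231) = +0.147122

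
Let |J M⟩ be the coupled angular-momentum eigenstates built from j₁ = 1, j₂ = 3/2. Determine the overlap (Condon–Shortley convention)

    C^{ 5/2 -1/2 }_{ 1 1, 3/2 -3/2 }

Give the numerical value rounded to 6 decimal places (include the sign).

√[6·0!2!3!/6! · 2!0!0!3!2!3!] = √(72/5)
  +(−1)^0/∏(0,0,0,0,2,3)! = 1/12  (running 1/12)
⟨..|..⟩ = √(72/5)·(1/12) = +0.316228

+0.316228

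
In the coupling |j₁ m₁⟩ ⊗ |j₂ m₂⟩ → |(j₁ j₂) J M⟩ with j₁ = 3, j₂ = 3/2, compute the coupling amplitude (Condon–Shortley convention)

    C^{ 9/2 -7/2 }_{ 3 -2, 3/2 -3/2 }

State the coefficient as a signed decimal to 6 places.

j₁+j₂−J=0  J+j₁−j₂=6  J−j₁+j₂=3  j₁+j₂+J+1=10
(j₁±m₁, j₂±m₂, J±M) = (1,5,0,3,1,8)
P² = 345600
sum k=0..0:
  [0] +1/720 = 1/720
S = 1/720
C² = P²·S² = 2/3 ; C = +0.816497

+√(2/3) = +0.816497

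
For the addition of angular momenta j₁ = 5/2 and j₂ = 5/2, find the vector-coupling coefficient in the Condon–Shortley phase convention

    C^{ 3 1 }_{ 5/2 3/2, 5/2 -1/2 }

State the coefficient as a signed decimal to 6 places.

+√(1/30) ≈ +0.182574

√[7·2!3!3!/9! · 4!1!2!3!4!2!] = √(96/5)
  +(−1)^0/∏(0,2,1,2,2,1)! = 1/8  (running 1/8)
  +(−1)^1/∏(1,1,0,1,3,2)! = -1/12  (running 1/24)
⟨..|..⟩ = √(96/5)·(1/24) = +0.182574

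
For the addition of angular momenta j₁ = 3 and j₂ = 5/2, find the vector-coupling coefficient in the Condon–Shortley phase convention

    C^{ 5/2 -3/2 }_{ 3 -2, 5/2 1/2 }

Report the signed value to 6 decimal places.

j₁+j₂−J=3  J+j₁−j₂=3  J−j₁+j₂=2  j₁+j₂+J+1=9
(j₁±m₁, j₂±m₂, J±M) = (1,5,3,2,1,4)
P² = 288/7
sum k=2..3:
  [2] +1/12 = 1/12
  [3] −1/24 = -1/24
S = 1/24
C² = P²·S² = 1/14 ; C = +0.267261

+√(1/14) ≈ +0.267261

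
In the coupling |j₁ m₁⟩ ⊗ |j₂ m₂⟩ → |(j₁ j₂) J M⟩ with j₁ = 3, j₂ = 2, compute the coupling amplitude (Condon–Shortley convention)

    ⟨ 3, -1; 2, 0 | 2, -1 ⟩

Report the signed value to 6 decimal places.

+0.377964  (= +√(1/7))

√[5·3!3!1!/8! · 2!4!2!2!1!3!] = √(36/7)
  +(−1)^1/∏(1,2,3,1,0,0)! = -1/12  (running -1/12)
  +(−1)^2/∏(2,1,2,0,1,1)! = 1/4  (running 1/6)
⟨..|..⟩ = √(36/7)·(1/6) = +0.377964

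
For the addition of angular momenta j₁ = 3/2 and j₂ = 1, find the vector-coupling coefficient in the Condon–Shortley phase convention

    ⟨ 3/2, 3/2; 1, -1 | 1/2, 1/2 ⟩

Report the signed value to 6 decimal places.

j₁+j₂−J=2  J+j₁−j₂=1  J−j₁+j₂=0  j₁+j₂+J+1=4
(j₁±m₁, j₂±m₂, J±M) = (3,0,0,2,1,0)
P² = 2
sum k=0..0:
  [0] +1/2 = 1/2
S = 1/2
C² = P²·S² = 1/2 ; C = +0.707107

+0.707107  (= +√(1/2))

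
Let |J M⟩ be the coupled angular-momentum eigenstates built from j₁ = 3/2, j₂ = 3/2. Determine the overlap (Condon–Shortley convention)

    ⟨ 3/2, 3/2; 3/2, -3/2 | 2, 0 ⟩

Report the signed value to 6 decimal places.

j₁+j₂−J=1  J+j₁−j₂=2  J−j₁+j₂=2  j₁+j₂+J+1=6
(j₁±m₁, j₂±m₂, J±M) = (3,0,0,3,2,2)
P² = 4
sum k=0..0:
  [0] +1/4 = 1/4
S = 1/4
C² = P²·S² = 1/4 ; C = +0.500000

+√(1/4) = +0.500000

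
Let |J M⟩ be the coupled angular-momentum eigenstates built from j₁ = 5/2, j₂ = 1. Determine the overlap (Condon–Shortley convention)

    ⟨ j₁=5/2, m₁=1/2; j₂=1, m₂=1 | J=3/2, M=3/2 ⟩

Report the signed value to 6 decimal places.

+√(1/15) = +0.258199

j₁+j₂−J=2  J+j₁−j₂=3  J−j₁+j₂=0  j₁+j₂+J+1=6
(j₁±m₁, j₂±m₂, J±M) = (3,2,2,0,3,0)
P² = 48/5
sum k=2..2:
  [2] +1/12 = 1/12
S = 1/12
C² = P²·S² = 1/15 ; C = +0.258199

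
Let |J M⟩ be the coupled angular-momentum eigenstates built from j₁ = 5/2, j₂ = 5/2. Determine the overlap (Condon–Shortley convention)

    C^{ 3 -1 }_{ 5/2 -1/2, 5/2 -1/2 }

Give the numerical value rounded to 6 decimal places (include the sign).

-0.516398  (= −√(4/15))

j₁+j₂−J=2  J+j₁−j₂=3  J−j₁+j₂=3  j₁+j₂+J+1=9
(j₁±m₁, j₂±m₂, J±M) = (2,3,2,3,2,4)
P² = 48/5
sum k=0..2:
  [0] +1/24 = 1/24
  [1] −1/4 = -1/4
  [2] +1/24 = 1/24
S = -1/6
C² = P²·S² = 4/15 ; C = -0.516398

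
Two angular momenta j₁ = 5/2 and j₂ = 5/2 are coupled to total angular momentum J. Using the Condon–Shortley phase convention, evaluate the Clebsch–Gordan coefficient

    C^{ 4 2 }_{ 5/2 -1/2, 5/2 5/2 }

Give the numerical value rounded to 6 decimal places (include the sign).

−√(9/28) = -0.566947

√[9·1!4!4!/10! · 2!3!5!0!6!2!] = √(20736/7)
  +(−1)^1/∏(1,0,2,4,2,0)! = -1/96  (running -1/96)
⟨..|..⟩ = √(20736/7)·(-1/96) = -0.566947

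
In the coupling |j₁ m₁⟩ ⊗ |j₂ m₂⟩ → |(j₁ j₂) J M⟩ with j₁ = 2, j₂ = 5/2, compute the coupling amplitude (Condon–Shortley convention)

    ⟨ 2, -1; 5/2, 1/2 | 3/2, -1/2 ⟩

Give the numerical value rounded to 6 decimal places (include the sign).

j₁+j₂−J=3  J+j₁−j₂=1  J−j₁+j₂=2  j₁+j₂+J+1=7
(j₁±m₁, j₂±m₂, J±M) = (1,3,3,2,1,2)
P² = 48/35
sum k=2..3:
  [2] +1/2 = 1/2
  [3] −1/12 = -1/12
S = 5/12
C² = P²·S² = 5/21 ; C = +0.487950

+0.487950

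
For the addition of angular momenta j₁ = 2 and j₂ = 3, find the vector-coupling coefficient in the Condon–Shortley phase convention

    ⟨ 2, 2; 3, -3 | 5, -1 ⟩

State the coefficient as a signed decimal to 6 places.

+√(1/210) ≈ +0.069007

√[11·0!4!6!/11! · 4!0!0!6!4!6!] = √(9953280/7)
  +(−1)^0/∏(0,0,0,0,4,6)! = 1/17280  (running 1/17280)
⟨..|..⟩ = √(9953280/7)·(1/17280) = +0.069007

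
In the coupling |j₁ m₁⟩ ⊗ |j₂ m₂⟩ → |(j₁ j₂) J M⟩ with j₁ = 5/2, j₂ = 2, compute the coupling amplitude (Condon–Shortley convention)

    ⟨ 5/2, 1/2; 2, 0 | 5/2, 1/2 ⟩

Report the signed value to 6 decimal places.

j₁+j₂−J=2  J+j₁−j₂=3  J−j₁+j₂=2  j₁+j₂+J+1=8
(j₁±m₁, j₂±m₂, J±M) = (3,2,2,2,3,2)
P² = 72/35
sum k=0..2:
  [0] +1/8 = 1/8
  [1] −1/2 = -1/2
  [2] +1/24 = 1/24
S = -1/3
C² = P²·S² = 8/35 ; C = -0.478091

-0.478091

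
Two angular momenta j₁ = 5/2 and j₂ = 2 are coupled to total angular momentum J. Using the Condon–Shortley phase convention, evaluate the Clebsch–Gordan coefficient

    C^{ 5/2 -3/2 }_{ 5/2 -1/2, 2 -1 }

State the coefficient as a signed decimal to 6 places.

−√(6/35) = -0.414039

triangle: 2!×3!×2!/8! = 24/40320
(j±m)!: 2!×3!×1!×3!×1!×4! = 1728
prefactor² = (2J+1)×Δ×N² = 216/35
  k=0: +1/(0!×2!×3!×1!×0!×1!) = 1/12
  k=1: −1/(1!×1!×2!×0!×1!×2!) = -1/4
Σ = -1/6  ⇒  CG² = 216/35×(-1/6)² = 6/35
CG = −√(6/35) = -0.414039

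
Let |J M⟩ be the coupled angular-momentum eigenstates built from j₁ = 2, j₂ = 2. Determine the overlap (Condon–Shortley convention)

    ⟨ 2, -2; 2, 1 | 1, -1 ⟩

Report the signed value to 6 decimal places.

√[3·3!1!1!/6! · 0!4!3!1!0!2!] = √(36/5)
  +(−1)^3/∏(3,0,1,0,0,1)! = -1/6  (running -1/6)
⟨..|..⟩ = √(36/5)·(-1/6) = -0.447214

−√(1/5) = -0.447214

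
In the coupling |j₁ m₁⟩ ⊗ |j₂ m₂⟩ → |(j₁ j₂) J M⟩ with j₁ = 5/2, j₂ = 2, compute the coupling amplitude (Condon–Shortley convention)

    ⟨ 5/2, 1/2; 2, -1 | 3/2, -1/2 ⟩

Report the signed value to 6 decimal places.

-0.487950  (= −√(5/21))

triangle: 3!×2!×1!/7! = 12/5040
(j±m)!: 3!×2!×1!×3!×1!×2! = 144
prefactor² = (2J+1)×Δ×N² = 48/35
  k=0: +1/(0!×3!×2!×1!×0!×0!) = 1/12
  k=1: −1/(1!×2!×1!×0!×1!×1!) = -1/2
Σ = -5/12  ⇒  CG² = 48/35×(-5/12)² = 5/21
CG = −√(5/21) = -0.487950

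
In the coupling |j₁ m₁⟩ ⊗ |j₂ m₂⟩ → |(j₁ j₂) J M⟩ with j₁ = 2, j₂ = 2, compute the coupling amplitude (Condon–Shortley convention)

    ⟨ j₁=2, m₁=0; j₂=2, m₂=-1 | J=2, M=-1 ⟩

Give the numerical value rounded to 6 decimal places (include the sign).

j₁+j₂−J=2  J+j₁−j₂=2  J−j₁+j₂=2  j₁+j₂+J+1=7
(j₁±m₁, j₂±m₂, J±M) = (2,2,1,3,1,3)
P² = 8/7
sum k=0..1:
  [0] +1/4 = 1/4
  [1] −1/2 = -1/2
S = -1/4
C² = P²·S² = 1/14 ; C = -0.267261

-0.267261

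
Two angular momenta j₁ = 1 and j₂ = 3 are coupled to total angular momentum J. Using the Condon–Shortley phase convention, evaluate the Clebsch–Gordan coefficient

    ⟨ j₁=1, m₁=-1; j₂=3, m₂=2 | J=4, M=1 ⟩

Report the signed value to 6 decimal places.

+√(3/28) = +0.327327

j₁+j₂−J=0  J+j₁−j₂=2  J−j₁+j₂=6  j₁+j₂+J+1=9
(j₁±m₁, j₂±m₂, J±M) = (0,2,5,1,5,3)
P² = 43200/7
sum k=0..0:
  [0] +1/240 = 1/240
S = 1/240
C² = P²·S² = 3/28 ; C = +0.327327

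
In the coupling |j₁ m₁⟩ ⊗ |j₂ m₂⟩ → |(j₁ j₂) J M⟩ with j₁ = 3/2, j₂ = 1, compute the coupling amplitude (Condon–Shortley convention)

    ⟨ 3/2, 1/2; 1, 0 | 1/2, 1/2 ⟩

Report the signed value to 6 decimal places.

√[2·2!1!0!/4! · 2!1!1!1!1!0!] = √(1/3)
  +(−1)^1/∏(1,1,0,0,1,0)! = -1  (running -1)
⟨..|..⟩ = √(1/3)·(-1) = -0.577350

-0.577350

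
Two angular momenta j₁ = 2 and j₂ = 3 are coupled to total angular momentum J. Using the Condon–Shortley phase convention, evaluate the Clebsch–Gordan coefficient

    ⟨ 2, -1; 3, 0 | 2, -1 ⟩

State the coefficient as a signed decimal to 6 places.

+0.534522

triangle: 3!*1!*3!/8! = 36/40320
(j±m)!: 1!*3!*3!*3!*1!*3! = 1296
prefactor² = (2J+1)*Δ*N² = 81/14
  k=2: +1/(2!*1!*1!*1!*0!*2!) = 1/4
  k=3: −1/(3!*0!*0!*0!*1!*3!) = -1/36
Σ = 2/9  ⇒  CG² = 81/14*2/9² = 2/7
CG = +√(2/7) = +0.534522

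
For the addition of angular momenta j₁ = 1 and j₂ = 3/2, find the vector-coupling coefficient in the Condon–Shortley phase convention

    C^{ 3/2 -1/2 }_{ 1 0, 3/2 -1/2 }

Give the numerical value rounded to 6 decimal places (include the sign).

+√(1/15) = +0.258199

√[4·1!1!2!/5! · 1!1!1!2!1!2!] = √(4/15)
  +(−1)^0/∏(0,1,1,1,0,1)! = 1  (running 1)
  +(−1)^1/∏(1,0,0,0,1,2)! = -1/2  (running 1/2)
⟨..|..⟩ = √(4/15)·(1/2) = +0.258199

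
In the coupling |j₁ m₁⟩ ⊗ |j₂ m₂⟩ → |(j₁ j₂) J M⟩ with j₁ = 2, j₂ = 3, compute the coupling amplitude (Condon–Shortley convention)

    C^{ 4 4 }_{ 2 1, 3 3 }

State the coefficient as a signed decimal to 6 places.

-0.774597  (= −√(3/5))

j₁+j₂−J=1  J+j₁−j₂=3  J−j₁+j₂=5  j₁+j₂+J+1=10
(j₁±m₁, j₂±m₂, J±M) = (3,1,6,0,8,0)
P² = 311040
sum k=1..1:
  [1] −1/720 = -1/720
S = -1/720
C² = P²·S² = 3/5 ; C = -0.774597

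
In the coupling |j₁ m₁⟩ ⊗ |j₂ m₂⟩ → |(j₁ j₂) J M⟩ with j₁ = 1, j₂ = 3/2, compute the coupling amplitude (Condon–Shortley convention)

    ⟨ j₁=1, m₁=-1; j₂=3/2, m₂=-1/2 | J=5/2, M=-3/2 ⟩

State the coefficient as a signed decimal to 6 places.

√[6·0!2!3!/6! · 0!2!1!2!1!4!] = √(48/5)
  +(−1)^0/∏(0,0,2,1,0,2)! = 1/4  (running 1/4)
⟨..|..⟩ = √(48/5)·(1/4) = +0.774597

+√(3/5) = +0.774597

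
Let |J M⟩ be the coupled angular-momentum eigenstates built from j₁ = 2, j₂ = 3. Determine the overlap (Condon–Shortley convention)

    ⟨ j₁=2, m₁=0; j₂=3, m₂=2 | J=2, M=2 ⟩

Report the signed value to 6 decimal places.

+√(5/14) ≈ +0.597614

triangle: 3!×1!×3!/8! = 36/40320
(j±m)!: 2!×2!×5!×1!×4!×0! = 11520
prefactor² = (2J+1)×Δ×N² = 360/7
  k=2: +1/(2!×1!×0!×3!×1!×0!) = 1/12
Σ = 1/12  ⇒  CG² = 360/7×1/12² = 5/14
CG = +√(5/14) = +0.597614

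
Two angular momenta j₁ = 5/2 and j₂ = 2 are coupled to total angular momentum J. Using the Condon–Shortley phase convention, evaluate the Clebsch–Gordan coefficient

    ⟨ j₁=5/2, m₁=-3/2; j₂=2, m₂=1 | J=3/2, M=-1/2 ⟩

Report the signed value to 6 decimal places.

j₁+j₂−J=3  J+j₁−j₂=2  J−j₁+j₂=1  j₁+j₂+J+1=7
(j₁±m₁, j₂±m₂, J±M) = (1,4,3,1,1,2)
P² = 96/35
sum k=2..3:
  [2] +1/4 = 1/4
  [3] −1/6 = -1/6
S = 1/12
C² = P²·S² = 2/105 ; C = +0.138013

+0.138013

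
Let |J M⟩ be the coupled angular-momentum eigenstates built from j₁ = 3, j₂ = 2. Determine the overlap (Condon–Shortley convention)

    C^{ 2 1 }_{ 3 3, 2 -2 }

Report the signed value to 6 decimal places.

√[5·3!3!1!/8! · 6!0!0!4!3!1!] = √(3240/7)
  +(−1)^0/∏(0,3,0,0,3,1)! = 1/36  (running 1/36)
⟨..|..⟩ = √(3240/7)·(1/36) = +0.597614

+√(5/14) = +0.597614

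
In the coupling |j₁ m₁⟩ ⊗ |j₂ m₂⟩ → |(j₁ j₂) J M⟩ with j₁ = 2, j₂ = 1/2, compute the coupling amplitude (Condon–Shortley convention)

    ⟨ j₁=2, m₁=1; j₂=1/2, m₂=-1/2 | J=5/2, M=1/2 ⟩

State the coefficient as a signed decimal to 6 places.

√[6·0!4!1!/6! · 3!1!0!1!3!2!] = √(72/5)
  +(−1)^0/∏(0,0,1,0,3,1)! = 1/6  (running 1/6)
⟨..|..⟩ = √(72/5)·(1/6) = +0.632456

+√(2/5) ≈ +0.632456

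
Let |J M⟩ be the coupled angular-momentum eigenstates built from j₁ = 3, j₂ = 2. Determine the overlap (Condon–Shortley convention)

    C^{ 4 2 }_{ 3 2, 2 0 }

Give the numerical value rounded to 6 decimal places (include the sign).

√[9·1!5!3!/10! · 5!1!2!2!6!2!] = √(8640/7)
  +(−1)^0/∏(0,1,1,2,4,1)! = 1/48  (running 1/48)
  +(−1)^1/∏(1,0,0,1,5,2)! = -1/240  (running 1/60)
⟨..|..⟩ = √(8640/7)·(1/60) = +0.585540

+0.585540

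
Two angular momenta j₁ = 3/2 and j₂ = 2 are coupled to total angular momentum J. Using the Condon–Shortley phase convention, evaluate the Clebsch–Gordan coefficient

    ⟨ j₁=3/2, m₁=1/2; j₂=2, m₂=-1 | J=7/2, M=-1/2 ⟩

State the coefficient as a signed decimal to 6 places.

+0.585540  (= +√(12/35))

√[8·0!3!4!/8! · 2!1!1!3!3!4!] = √(1728/35)
  +(−1)^0/∏(0,0,1,1,2,3)! = 1/12  (running 1/12)
⟨..|..⟩ = √(1728/35)·(1/12) = +0.585540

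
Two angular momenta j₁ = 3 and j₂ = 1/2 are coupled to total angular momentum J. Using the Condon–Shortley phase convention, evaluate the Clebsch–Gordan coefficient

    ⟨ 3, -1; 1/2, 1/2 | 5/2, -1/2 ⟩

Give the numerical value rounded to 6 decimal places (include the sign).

−√(4/7) = -0.755929

j₁+j₂−J=1  J+j₁−j₂=5  J−j₁+j₂=0  j₁+j₂+J+1=7
(j₁±m₁, j₂±m₂, J±M) = (2,4,1,0,2,3)
P² = 576/7
sum k=1..1:
  [1] −1/12 = -1/12
S = -1/12
C² = P²·S² = 4/7 ; C = -0.755929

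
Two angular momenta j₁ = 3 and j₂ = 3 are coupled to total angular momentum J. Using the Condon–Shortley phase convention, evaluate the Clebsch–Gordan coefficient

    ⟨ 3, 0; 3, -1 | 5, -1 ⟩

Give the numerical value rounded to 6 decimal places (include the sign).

√[11·1!5!5!/12! · 3!3!2!4!4!6!] = √(69120/7)
  +(−1)^0/∏(0,1,3,2,2,3)! = 1/144  (running 1/144)
  +(−1)^1/∏(1,0,2,1,3,4)! = -1/288  (running 1/288)
⟨..|..⟩ = √(69120/7)·(1/288) = +0.345033

+0.345033  (= +√(5/42))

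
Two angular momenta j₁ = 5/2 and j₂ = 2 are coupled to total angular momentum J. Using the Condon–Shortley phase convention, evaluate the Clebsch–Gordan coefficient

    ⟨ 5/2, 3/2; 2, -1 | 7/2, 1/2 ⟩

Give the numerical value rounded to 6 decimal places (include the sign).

+0.619780  (= +√(121/315))

triangle: 1!×4!×3!/9! = 144/362880
(j±m)!: 4!×1!×1!×3!×4!×3! = 20736
prefactor² = (2J+1)×Δ×N² = 2304/35
  k=0: +1/(0!×1!×1!×1!×3!×2!) = 1/12
  k=1: −1/(1!×0!×0!×0!×4!×3!) = -1/144
Σ = 11/144  ⇒  CG² = 2304/35×11/144² = 121/315
CG = +√(121/315) = +0.619780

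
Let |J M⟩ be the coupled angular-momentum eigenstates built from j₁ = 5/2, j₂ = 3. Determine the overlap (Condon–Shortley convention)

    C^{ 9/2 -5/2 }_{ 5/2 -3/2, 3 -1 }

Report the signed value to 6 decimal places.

√[10·1!4!5!/11! · 1!4!2!4!2!7!] = √(92160/11)
  +(−1)^0/∏(0,1,4,2,0,3)! = 1/288  (running 1/288)
  +(−1)^1/∏(1,0,3,1,1,4)! = -1/144  (running -1/288)
⟨..|..⟩ = √(92160/11)·(-1/288) = -0.317821

−√(10/99) = -0.317821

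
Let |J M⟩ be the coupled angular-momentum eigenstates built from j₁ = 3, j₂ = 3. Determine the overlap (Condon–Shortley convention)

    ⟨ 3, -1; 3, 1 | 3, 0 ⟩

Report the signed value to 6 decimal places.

+√(1/6) = +0.408248

j₁+j₂−J=3  J+j₁−j₂=3  J−j₁+j₂=3  j₁+j₂+J+1=10
(j₁±m₁, j₂±m₂, J±M) = (2,4,4,2,3,3)
P² = 864/25
sum k=1..3:
  [1] −1/72 = -1/72
  [2] +1/8 = 1/8
  [3] −1/24 = -1/24
S = 5/72
C² = P²·S² = 1/6 ; C = +0.408248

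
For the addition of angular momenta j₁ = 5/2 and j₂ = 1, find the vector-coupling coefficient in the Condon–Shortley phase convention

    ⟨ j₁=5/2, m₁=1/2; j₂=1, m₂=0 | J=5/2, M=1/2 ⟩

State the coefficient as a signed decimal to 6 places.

+0.169031

j₁+j₂−J=1  J+j₁−j₂=4  J−j₁+j₂=1  j₁+j₂+J+1=7
(j₁±m₁, j₂±m₂, J±M) = (3,2,1,1,3,2)
P² = 144/35
sum k=0..1:
  [0] +1/4 = 1/4
  [1] −1/6 = -1/6
S = 1/12
C² = P²·S² = 1/35 ; C = +0.169031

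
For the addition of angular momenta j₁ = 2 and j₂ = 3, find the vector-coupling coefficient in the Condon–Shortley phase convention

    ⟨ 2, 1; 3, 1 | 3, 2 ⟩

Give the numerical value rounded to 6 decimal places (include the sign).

triangle: 2!*2!*4!/9! = 96/362880
(j±m)!: 3!*1!*4!*2!*5!*1! = 34560
prefactor² = (2J+1)*Δ*N² = 64
  k=0: +1/(0!*2!*1!*4!*1!*0!) = 1/48
  k=1: −1/(1!*1!*0!*3!*2!*1!) = -1/12
Σ = -1/16  ⇒  CG² = 64*(-1/16)² = 1/4
CG = −√(1/4) = -0.500000

−√(1/4) ≈ -0.500000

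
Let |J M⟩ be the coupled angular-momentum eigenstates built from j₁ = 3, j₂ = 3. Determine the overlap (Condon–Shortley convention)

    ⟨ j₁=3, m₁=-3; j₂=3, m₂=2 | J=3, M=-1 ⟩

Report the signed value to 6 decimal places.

√[7·3!3!3!/10! · 0!6!5!1!2!4!] = √(1728)
  +(−1)^3/∏(3,0,3,2,0,1)! = -1/72  (running -1/72)
⟨..|..⟩ = √(1728)·(-1/72) = -0.577350

-0.577350  (= −√(1/3))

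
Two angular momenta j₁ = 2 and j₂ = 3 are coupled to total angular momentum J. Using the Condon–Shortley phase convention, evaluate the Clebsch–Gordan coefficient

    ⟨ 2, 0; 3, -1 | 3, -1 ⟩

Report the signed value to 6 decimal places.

√[7·2!2!4!/9! · 2!2!2!4!2!4!] = √(256/15)
  +(−1)^0/∏(0,2,2,2,0,2)! = 1/16  (running 1/16)
  +(−1)^1/∏(1,1,1,1,1,3)! = -1/6  (running -5/48)
  +(−1)^2/∏(2,0,0,0,2,4)! = 1/96  (running -3/32)
⟨..|..⟩ = √(256/15)·(-3/32) = -0.387298

−√(3/20) ≈ -0.387298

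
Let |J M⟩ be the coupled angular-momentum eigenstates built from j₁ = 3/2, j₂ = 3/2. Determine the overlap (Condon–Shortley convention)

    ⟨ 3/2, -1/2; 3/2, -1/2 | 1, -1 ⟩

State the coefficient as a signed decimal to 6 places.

j₁+j₂−J=2  J+j₁−j₂=1  J−j₁+j₂=1  j₁+j₂+J+1=5
(j₁±m₁, j₂±m₂, J±M) = (1,2,1,2,0,2)
P² = 2/5
sum k=1..1:
  [1] −1/1 = -1
S = -1
C² = P²·S² = 2/5 ; C = -0.632456

−√(2/5) ≈ -0.632456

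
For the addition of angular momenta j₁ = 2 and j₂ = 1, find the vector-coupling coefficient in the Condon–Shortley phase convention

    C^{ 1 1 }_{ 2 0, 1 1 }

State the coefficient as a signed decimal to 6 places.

√[3·2!2!0!/5! · 2!2!2!0!2!0!] = √(8/5)
  +(−1)^2/∏(2,0,0,0,2,0)! = 1/4  (running 1/4)
⟨..|..⟩ = √(8/5)·(1/4) = +0.316228

+√(1/10) ≈ +0.316228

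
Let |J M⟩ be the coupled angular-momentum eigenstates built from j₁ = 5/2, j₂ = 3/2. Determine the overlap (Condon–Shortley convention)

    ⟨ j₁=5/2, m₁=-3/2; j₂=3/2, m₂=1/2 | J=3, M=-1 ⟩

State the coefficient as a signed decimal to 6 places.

triangle: 1!×4!×2!/8! = 48/40320
(j±m)!: 1!×4!×2!×1!×2!×4! = 2304
prefactor² = (2J+1)×Δ×N² = 96/5
  k=0: +1/(0!×1!×4!×2!×0!×0!) = 1/48
  k=1: −1/(1!×0!×3!×1!×1!×1!) = -1/6
Σ = -7/48  ⇒  CG² = 96/5×(-7/48)² = 49/120
CG = −√(49/120) = -0.639010

−√(49/120) = -0.639010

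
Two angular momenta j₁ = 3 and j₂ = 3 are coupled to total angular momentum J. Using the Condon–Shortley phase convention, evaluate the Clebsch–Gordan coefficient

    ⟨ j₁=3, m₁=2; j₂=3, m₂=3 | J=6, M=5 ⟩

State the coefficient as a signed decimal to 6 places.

+√(1/2) = +0.707107

√[13·0!6!6!/13! · 5!1!6!0!11!1!] = √(3732480000)
  +(−1)^0/∏(0,0,1,6,5,0)! = 1/86400  (running 1/86400)
⟨..|..⟩ = √(3732480000)·(1/86400) = +0.707107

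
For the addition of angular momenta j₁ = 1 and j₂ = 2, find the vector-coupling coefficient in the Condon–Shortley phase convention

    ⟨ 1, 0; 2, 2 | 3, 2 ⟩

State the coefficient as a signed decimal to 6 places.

+√(1/3) ≈ +0.577350

triangle: 0!×2!×4!/7! = 48/5040
(j±m)!: 1!×1!×4!×0!×5!×1! = 2880
prefactor² = (2J+1)×Δ×N² = 192
  k=0: +1/(0!×0!×1!×4!×1!×0!) = 1/24
Σ = 1/24  ⇒  CG² = 192×1/24² = 1/3
CG = +√(1/3) = +0.577350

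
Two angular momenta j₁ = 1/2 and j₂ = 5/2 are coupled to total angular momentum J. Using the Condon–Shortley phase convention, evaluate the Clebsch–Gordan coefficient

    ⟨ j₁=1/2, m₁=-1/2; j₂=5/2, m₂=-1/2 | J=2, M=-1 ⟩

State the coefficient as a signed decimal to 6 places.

triangle: 1!·0!·4!/6! = 24/720
(j±m)!: 0!·1!·2!·3!·1!·3! = 72
prefactor² = (2J+1)·Δ·N² = 12
  k=1: −1/(1!·0!·0!·1!·0!·3!) = -1/6
Σ = -1/6  ⇒  CG² = 12·(-1/6)² = 1/3
CG = −√(1/3) = -0.577350

−√(1/3) ≈ -0.577350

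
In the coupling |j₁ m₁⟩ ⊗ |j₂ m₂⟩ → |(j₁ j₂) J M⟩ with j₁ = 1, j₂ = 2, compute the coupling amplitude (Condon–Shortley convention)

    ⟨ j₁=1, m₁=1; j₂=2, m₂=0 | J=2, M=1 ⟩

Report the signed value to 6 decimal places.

+√(1/2) ≈ +0.707107

√[5·1!1!3!/6! · 2!0!2!2!3!1!] = √(2)
  +(−1)^0/∏(0,1,0,2,1,1)! = 1/2  (running 1/2)
⟨..|..⟩ = √(2)·(1/2) = +0.707107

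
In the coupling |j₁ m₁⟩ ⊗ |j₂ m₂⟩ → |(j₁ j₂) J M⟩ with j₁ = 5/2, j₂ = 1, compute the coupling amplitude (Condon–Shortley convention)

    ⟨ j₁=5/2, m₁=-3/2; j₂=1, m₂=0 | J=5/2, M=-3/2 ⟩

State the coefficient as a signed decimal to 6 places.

triangle: 1!×4!×1!/7! = 24/5040
(j±m)!: 1!×4!×1!×1!×1!×4! = 576
prefactor² = (2J+1)×Δ×N² = 576/35
  k=0: +1/(0!×1!×4!×1!×0!×0!) = 1/24
  k=1: −1/(1!×0!×3!×0!×1!×1!) = -1/6
Σ = -1/8  ⇒  CG² = 576/35×(-1/8)² = 9/35
CG = −√(9/35) = -0.507093

-0.507093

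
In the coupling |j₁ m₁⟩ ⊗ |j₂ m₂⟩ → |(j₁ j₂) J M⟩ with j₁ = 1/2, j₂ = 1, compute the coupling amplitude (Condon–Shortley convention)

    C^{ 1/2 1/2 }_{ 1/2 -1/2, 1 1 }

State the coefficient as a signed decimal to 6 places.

j₁+j₂−J=1  J+j₁−j₂=0  J−j₁+j₂=1  j₁+j₂+J+1=3
(j₁±m₁, j₂±m₂, J±M) = (0,1,2,0,1,0)
P² = 2/3
sum k=1..1:
  [1] −1/1 = -1
S = -1
C² = P²·S² = 2/3 ; C = -0.816497

−√(2/3) = -0.816497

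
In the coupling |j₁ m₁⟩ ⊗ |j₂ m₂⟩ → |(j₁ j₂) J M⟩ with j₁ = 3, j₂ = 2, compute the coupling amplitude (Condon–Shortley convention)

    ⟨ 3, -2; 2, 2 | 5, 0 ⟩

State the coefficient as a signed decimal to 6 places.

+√(1/42) = +0.154303

j₁+j₂−J=0  J+j₁−j₂=6  J−j₁+j₂=4  j₁+j₂+J+1=11
(j₁±m₁, j₂±m₂, J±M) = (1,5,4,0,5,5)
P² = 1382400/7
sum k=0..0:
  [0] +1/2880 = 1/2880
S = 1/2880
C² = P²·S² = 1/42 ; C = +0.154303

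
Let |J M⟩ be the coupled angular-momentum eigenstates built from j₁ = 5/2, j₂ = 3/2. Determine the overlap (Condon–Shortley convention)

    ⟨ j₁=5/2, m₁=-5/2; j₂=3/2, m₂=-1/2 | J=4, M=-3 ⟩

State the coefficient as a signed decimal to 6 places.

triangle: 0!×5!×3!/9! = 720/362880
(j±m)!: 0!×5!×1!×2!×1!×7! = 1209600
prefactor² = (2J+1)×Δ×N² = 21600
  k=0: +1/(0!×0!×5!×1!×0!×2!) = 1/240
Σ = 1/240  ⇒  CG² = 21600×1/240² = 3/8
CG = +√(3/8) = +0.612372

+√(3/8) ≈ +0.612372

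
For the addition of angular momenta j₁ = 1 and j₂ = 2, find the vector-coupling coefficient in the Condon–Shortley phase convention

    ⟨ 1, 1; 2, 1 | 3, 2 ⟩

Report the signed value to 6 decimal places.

j₁+j₂−J=0  J+j₁−j₂=2  J−j₁+j₂=4  j₁+j₂+J+1=7
(j₁±m₁, j₂±m₂, J±M) = (2,0,3,1,5,1)
P² = 96
sum k=0..0:
  [0] +1/12 = 1/12
S = 1/12
C² = P²·S² = 2/3 ; C = +0.816497

+√(2/3) ≈ +0.816497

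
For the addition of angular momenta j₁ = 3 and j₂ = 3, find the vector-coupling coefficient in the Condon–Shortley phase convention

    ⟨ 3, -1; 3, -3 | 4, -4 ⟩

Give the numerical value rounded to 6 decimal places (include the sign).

+√(3/11) = +0.522233

triangle: 2!*4!*4!/11! = 1152/39916800
(j±m)!: 2!*4!*0!*6!*0!*8! = 1393459200
prefactor² = (2J+1)*Δ*N² = 3981312/11
  k=0: +1/(0!*2!*4!*0!*0!*4!) = 1/1152
Σ = 1/1152  ⇒  CG² = 3981312/11*1/1152² = 3/11
CG = +√(3/11) = +0.522233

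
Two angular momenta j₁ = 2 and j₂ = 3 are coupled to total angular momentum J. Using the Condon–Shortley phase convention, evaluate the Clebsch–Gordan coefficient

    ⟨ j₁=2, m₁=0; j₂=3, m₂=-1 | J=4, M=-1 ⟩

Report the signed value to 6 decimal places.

+0.327327  (= +√(3/28))

j₁+j₂−J=1  J+j₁−j₂=3  J−j₁+j₂=5  j₁+j₂+J+1=10
(j₁±m₁, j₂±m₂, J±M) = (2,2,2,4,3,5)
P² = 1728/7
sum k=0..1:
  [0] +1/24 = 1/24
  [1] −1/48 = -1/48
S = 1/48
C² = P²·S² = 3/28 ; C = +0.327327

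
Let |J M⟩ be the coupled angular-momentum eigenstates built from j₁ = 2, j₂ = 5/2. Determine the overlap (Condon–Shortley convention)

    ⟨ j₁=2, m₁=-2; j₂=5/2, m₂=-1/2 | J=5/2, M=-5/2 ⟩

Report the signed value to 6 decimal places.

√[6·2!2!3!/8! · 0!4!2!3!0!5!] = √(864/7)
  +(−1)^2/∏(2,0,2,0,0,3)! = 1/24  (running 1/24)
⟨..|..⟩ = √(864/7)·(1/24) = +0.462910

+0.462910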